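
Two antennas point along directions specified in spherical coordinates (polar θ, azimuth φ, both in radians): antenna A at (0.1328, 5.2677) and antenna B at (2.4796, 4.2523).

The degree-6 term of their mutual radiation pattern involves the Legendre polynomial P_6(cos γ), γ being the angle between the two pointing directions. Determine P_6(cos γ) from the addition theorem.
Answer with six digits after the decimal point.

-0.248492

Summing Y*_{l m}(θ₁,φ₁)·Y_{l m}(θ₂,φ₂) over m ∈ [−6, 6]; prefactor 4π/(2·6+1) = 0.966644:
  term(m=-6) = 0.00000 - 0.00000j   from Y*(Ω₁)=0.00000 + 0.00000j, Y(Ω₂)=0.02419 - 0.00969j
  term(m=-5) = -0.00000 + 0.00001j   from Y*(Ω₁)=0.00002 + 0.00006j, Y(Ω₂)=0.08635 + 0.07722j
  term(m=-4) = -0.00019 - 0.00025j   from Y*(Ω₁)=-0.00065 + 0.00086j, Y(Ω₂)=-0.07927 + 0.28691j
  term(m=-3) = 0.00534 - 0.00051j   from Y*(Ω₁)=-0.01165 - 0.00111j, Y(Ω₂)=-0.45038 + 0.08686j
  term(m=-2) = -0.01218 + 0.02459j   from Y*(Ω₁)=-0.03847 - 0.07761j, Y(Ω₂)=-0.19191 - 0.25213j
  term(m=-1) = 0.03744 + 0.06034j   from Y*(Ω₁)=0.21034 - 0.33903j, Y(Ω₂)=-0.07903 + 0.15948j
  term(m=+0) = -0.31788 + 0.00000j   from Y*(Ω₁)=0.83717 + 0.00000j, Y(Ω₂)=-0.37971 + 0.00000j
  term(m=+1) = 0.03744 - 0.06034j   from Y*(Ω₁)=-0.21034 - 0.33903j, Y(Ω₂)=0.07903 + 0.15948j
  term(m=+2) = -0.01218 - 0.02459j   from Y*(Ω₁)=-0.03847 + 0.07761j, Y(Ω₂)=-0.19191 + 0.25213j
  term(m=+3) = 0.00534 + 0.00051j   from Y*(Ω₁)=0.01165 - 0.00111j, Y(Ω₂)=0.45038 + 0.08686j
  term(m=+4) = -0.00019 + 0.00025j   from Y*(Ω₁)=-0.00065 - 0.00086j, Y(Ω₂)=-0.07927 - 0.28691j
  term(m=+5) = -0.00000 - 0.00001j   from Y*(Ω₁)=-0.00002 + 0.00006j, Y(Ω₂)=-0.08635 + 0.07722j
  term(m=+6) = 0.00000 + 0.00000j   from Y*(Ω₁)=0.00000 - 0.00000j, Y(Ω₂)=0.02419 + 0.00969j
Accumulated sum -0.25707 + 0.00000j; after 4π/(2l+1) scaling, -0.24849 + 0.00000j ⇒ P_6 = -0.248492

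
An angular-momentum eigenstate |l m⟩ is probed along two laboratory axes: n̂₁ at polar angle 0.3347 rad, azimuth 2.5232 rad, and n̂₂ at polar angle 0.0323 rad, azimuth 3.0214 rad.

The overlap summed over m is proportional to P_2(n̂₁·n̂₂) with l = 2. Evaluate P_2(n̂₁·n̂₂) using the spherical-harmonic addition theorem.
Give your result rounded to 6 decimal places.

Term-by-term m-sum for l=2 (normalisation 4π/5 = 2.513274):
  m=-2: +0.013664-0.039377i × +0.000391+0.000096i = +0.000009-0.000014i  (running Σ = +0.000009-0.000014i)
  m=-1: -0.195301+0.138954i × -0.024756-0.002990i = +0.005250-0.002856i  (running Σ = +0.005259-0.002870i)
  m=0: +0.528688-0.000000i × +0.629796+0.000000i = +0.332966+0.000000i  (running Σ = +0.338225-0.002870i)
  m=1: +0.195301+0.138954i × +0.024756-0.002990i = +0.005250+0.002856i  (running Σ = +0.343476-0.000014i)
  m=2: +0.013664+0.039377i × +0.000391-0.000096i = +0.000009+0.000014i  (running Σ = +0.343485-0.000000i)
Total Σ_m = +0.343485-0.000000i. Multiply by 2.513274: +0.863271-0.000000i. P_2(cos γ) = 0.863271

0.863271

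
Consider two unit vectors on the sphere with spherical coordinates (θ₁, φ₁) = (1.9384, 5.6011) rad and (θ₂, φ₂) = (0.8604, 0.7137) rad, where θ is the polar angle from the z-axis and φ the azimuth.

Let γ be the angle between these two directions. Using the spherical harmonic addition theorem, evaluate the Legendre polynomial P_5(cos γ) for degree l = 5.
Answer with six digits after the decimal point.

Addition theorem: P_5(cos γ) = (4π/11) Σ_m Y*_{lm}(Ω₁) Y_{lm}(Ω₂), m = −5…5:
  m=-5: Y*=-0.316671+0.087244i  Y=-0.105790+0.048122i  product +0.029302-0.024468i
  m=-4: Y*=+0.366344+0.160642i  Y=-0.303237-0.089432i  product -0.096722-0.081475i
  m=-3: Y*=-0.020898-0.040589i  Y=-0.230091-0.358733i  product -0.009752+0.016836i
  m=-2: Y*=+0.066654-0.317981i  Y=+0.025038-0.173411i  product -0.053473-0.019520i
  m=-1: Y*=-0.106229+0.086270i  Y=-0.212145+0.183714i  product +0.006687-0.037818i
  m=+0: Y*=-0.294632-0.000000i  Y=-0.257418+0.000000i  product +0.075844+0.000000i
  m=+1: Y*=+0.106229+0.086270i  Y=+0.212145+0.183714i  product +0.006687+0.037818i
  m=+2: Y*=+0.066654+0.317981i  Y=+0.025038+0.173411i  product -0.053473+0.019520i
  m=+3: Y*=+0.020898-0.040589i  Y=+0.230091-0.358733i  product -0.009752-0.016836i
  m=+4: Y*=+0.366344-0.160642i  Y=-0.303237+0.089432i  product -0.096722+0.081475i
  m=+5: Y*=+0.316671+0.087244i  Y=+0.105790+0.048122i  product +0.029302+0.024468i
Σ over m = -0.172073+0.000000i; ×(4π/11) → -0.196575+0.000000i. Real part: -0.196575

-0.196575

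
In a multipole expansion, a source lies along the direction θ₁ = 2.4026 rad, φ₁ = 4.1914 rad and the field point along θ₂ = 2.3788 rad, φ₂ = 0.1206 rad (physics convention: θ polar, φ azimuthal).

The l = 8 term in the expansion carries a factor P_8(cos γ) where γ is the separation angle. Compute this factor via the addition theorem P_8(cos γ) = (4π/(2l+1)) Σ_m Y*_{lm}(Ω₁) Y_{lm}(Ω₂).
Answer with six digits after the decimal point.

-0.164279

Summing Y*_{l m}(θ₁,φ₁)·Y_{l m}(θ₂,φ₂) over m ∈ [−8, 8]; prefactor 4π/(2·8+1) = 0.739198:
  m=-8: Y*=(-0.011308, 0.018675)  Y=(0.015250, -0.022006)  product (0.000239, 0.000534)
  m=-7: Y*=(0.046393, 0.083856)  Y=(-0.074437, 0.083750)  product (-0.010476, -0.002357)
  m=-6: Y*=(0.252840, 0.003959)  Y=(0.209914, -0.185450)  product (0.053809, -0.046058)
  m=-5: Y*=(0.221291, -0.371992)  Y=(-0.368940, 0.254033)  product (0.012855, 0.193458)
  m=-4: Y*=(-0.211808, -0.375870)  Y=(0.352749, -0.184722)  product (-0.144147, -0.093462)
  m=-3: Y*=(-0.086039, -0.000674)  Y=(-0.012406, 0.004695)  product (0.001071, -0.000396)
  m=-2: Y*=(0.172355, -0.294962)  Y=(-0.358714, 0.088240)  product (-0.035799, 0.121016)
  m=-1: Y*=(-0.130798, -0.227920)  Y=(0.196226, -0.023780)  product (-0.031086, -0.041614)
  m=+0: Y*=(0.268877, -0.000000)  Y=(0.315496, 0.000000)  product (0.084830, 0.000000)
  m=+1: Y*=(0.130798, -0.227920)  Y=(-0.196226, -0.023780)  product (-0.031086, 0.041614)
  m=+2: Y*=(0.172355, 0.294962)  Y=(-0.358714, -0.088240)  product (-0.035799, -0.121016)
  m=+3: Y*=(0.086039, -0.000674)  Y=(0.012406, 0.004695)  product (0.001071, 0.000396)
  m=+4: Y*=(-0.211808, 0.375870)  Y=(0.352749, 0.184722)  product (-0.144147, 0.093462)
  m=+5: Y*=(-0.221291, -0.371992)  Y=(0.368940, 0.254033)  product (0.012855, -0.193458)
  m=+6: Y*=(0.252840, -0.003959)  Y=(0.209914, 0.185450)  product (0.053809, 0.046058)
  m=+7: Y*=(-0.046393, 0.083856)  Y=(0.074437, 0.083750)  product (-0.010476, 0.002357)
  m=+8: Y*=(-0.011308, -0.018675)  Y=(0.015250, 0.022006)  product (0.000239, -0.000534)
Total Σ_m = (-0.222240, -0.000000). Multiply by 0.739198: (-0.164279, -0.000000). P_8(cos γ) = -0.164279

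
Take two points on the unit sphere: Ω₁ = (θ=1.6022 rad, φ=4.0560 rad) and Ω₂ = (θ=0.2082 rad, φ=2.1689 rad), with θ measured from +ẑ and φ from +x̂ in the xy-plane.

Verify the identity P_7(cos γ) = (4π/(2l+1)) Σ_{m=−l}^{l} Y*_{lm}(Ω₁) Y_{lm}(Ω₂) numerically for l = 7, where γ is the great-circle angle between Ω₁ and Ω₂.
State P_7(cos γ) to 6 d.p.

0.191239

Summing Y*_{l m}(θ₁,φ₁)·Y_{l m}(θ₂,φ₂) over m ∈ [−7, 7]; prefactor 4π/(2·7+1) = 0.837758:
  m=-7: -0.49487 - 0.05850j × -0.00001 - 0.00000j = 0.00000 + 0.00000j  (running Σ = 0.00000 + 0.00000j)
  m=-6: -0.04094 + 0.04188j × 0.00013 - 0.00006j = -0.00000 + 0.00001j  (running Σ = 0.00000 + 0.00001j)
  m=-5: -0.05055 - 0.35778j × -0.00024 + 0.00157j = 0.00057 + 0.00001j  (running Σ = 0.00057 + 0.00002j)
  m=-4: -0.05975 - 0.03390j × -0.00906 - 0.00843j = 0.00026 + 0.00081j  (running Σ = 0.00083 + 0.00083j)
  m=-3: 0.29885 - 0.12578j × 0.06751 - 0.01535j = 0.01825 - 0.01308j  (running Σ = 0.01907 - 0.01225j)
  m=-2: 0.01865 - 0.07067j × -0.09750 + 0.24798j = 0.01571 + 0.01151j  (running Σ = 0.03478 - 0.00074j)
  m=-1: 0.18964 + 0.24617j × -0.34907 - 0.51232j = 0.05992 - 0.18309j  (running Σ = 0.09470 - 0.18382j)
  m=0: 0.07438 + 0.00000j × 0.52261 + 0.00000j = 0.03887 + 0.00000j  (running Σ = 0.13357 - 0.18382j)
  m=1: -0.18964 + 0.24617j × 0.34907 - 0.51232j = 0.05992 + 0.18309j  (running Σ = 0.19349 - 0.00074j)
  m=2: 0.01865 + 0.07067j × -0.09750 - 0.24798j = 0.01571 - 0.01151j  (running Σ = 0.20920 - 0.01225j)
  m=3: -0.29885 - 0.12578j × -0.06751 - 0.01535j = 0.01825 + 0.01308j  (running Σ = 0.22745 + 0.00083j)
  m=4: -0.05975 + 0.03390j × -0.00906 + 0.00843j = 0.00026 - 0.00081j  (running Σ = 0.22770 + 0.00002j)
  m=5: 0.05055 - 0.35778j × 0.00024 + 0.00157j = 0.00057 - 0.00001j  (running Σ = 0.22827 + 0.00001j)
  m=6: -0.04094 - 0.04188j × 0.00013 + 0.00006j = -0.00000 - 0.00001j  (running Σ = 0.22827 + 0.00000j)
  m=7: 0.49487 - 0.05850j × 0.00001 - 0.00000j = 0.00000 - 0.00000j  (running Σ = 0.22827 + 0.00000j)
Accumulated sum 0.22827 + 0.00000j; after 4π/(2l+1) scaling, 0.19124 + 0.00000j ⇒ P_7 = 0.191239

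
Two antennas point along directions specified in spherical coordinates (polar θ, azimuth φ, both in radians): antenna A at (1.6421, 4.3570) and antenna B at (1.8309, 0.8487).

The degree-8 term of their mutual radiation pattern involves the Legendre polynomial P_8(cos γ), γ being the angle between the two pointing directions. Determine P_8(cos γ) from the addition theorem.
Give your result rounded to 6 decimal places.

-0.386705

Term-by-term m-sum for l=8 (normalisation 4π/17 = 0.739198):
  m=-8: -0.48271 - 0.14852j × 0.34280 - 0.19014j = -0.19372 + 0.04087j  (running Σ = -0.19372 + 0.04087j)
  m=-7: -0.08777 + 0.11453j × -0.39309 - 0.14006j = 0.05054 - 0.03273j  (running Σ = -0.14317 + 0.00814j)
  m=-6: -0.18237 - 0.28990j × -0.00089 - 0.00224j = -0.00049 + 0.00067j  (running Σ = -0.14366 + 0.00881j)
  m=-5: -0.16370 + 0.03423j × -0.15991 + 0.31568j = 0.01537 - 0.05715j  (running Σ = -0.12829 - 0.04834j)
  m=-4: 0.04330 - 0.28800j × 0.12434 - 0.03217j = -0.00388 - 0.03720j  (running Σ = -0.13217 - 0.08554j)
  m=-3: -0.15509 - 0.08566j × 0.24351 + 0.16499j = -0.02363 - 0.04645j  (running Σ = -0.15580 - 0.13199j)
  m=-2: 0.20336 - 0.17507j × -0.02276 - 0.17883j = -0.03594 - 0.03238j  (running Σ = -0.19174 - 0.16437j)
  m=-1: -0.06305 - 0.16988j × 0.17362 - 0.19712j = -0.04443 - 0.01707j  (running Σ = -0.23617 - 0.18144j)
  m=0: 0.26153 + 0.00000j × -0.19422 + 0.00000j = -0.05080 + 0.00000j  (running Σ = -0.28697 - 0.18144j)
  m=1: 0.06305 - 0.16988j × -0.17362 - 0.19712j = -0.04443 + 0.01707j  (running Σ = -0.33140 - 0.16437j)
  m=2: 0.20336 + 0.17507j × -0.02276 + 0.17883j = -0.03594 + 0.03238j  (running Σ = -0.36734 - 0.13199j)
  m=3: 0.15509 - 0.08566j × -0.24351 + 0.16499j = -0.02363 + 0.04645j  (running Σ = -0.39097 - 0.08554j)
  m=4: 0.04330 + 0.28800j × 0.12434 + 0.03217j = -0.00388 + 0.03720j  (running Σ = -0.39485 - 0.04834j)
  m=5: 0.16370 + 0.03423j × 0.15991 + 0.31568j = 0.01537 + 0.05715j  (running Σ = -0.37948 + 0.00881j)
  m=6: -0.18237 + 0.28990j × -0.00089 + 0.00224j = -0.00049 - 0.00067j  (running Σ = -0.37997 + 0.00814j)
  m=7: 0.08777 + 0.11453j × 0.39309 - 0.14006j = 0.05054 + 0.03273j  (running Σ = -0.32943 + 0.04087j)
  m=8: -0.48271 + 0.14852j × 0.34280 + 0.19014j = -0.19372 - 0.04087j  (running Σ = -0.52314 - 0.00000j)
Accumulated sum -0.52314 - 0.00000j; after 4π/(2l+1) scaling, -0.38670 - 0.00000j ⇒ P_8 = -0.386705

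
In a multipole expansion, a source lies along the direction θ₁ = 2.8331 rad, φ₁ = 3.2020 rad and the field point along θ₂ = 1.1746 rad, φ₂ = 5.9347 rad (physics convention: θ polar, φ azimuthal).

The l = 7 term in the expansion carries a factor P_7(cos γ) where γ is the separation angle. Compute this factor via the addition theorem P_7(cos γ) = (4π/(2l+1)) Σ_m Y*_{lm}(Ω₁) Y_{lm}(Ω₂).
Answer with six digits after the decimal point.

-0.307858

Term-by-term m-sum for l=7 (normalisation 4π/15 = 0.837758):
  m=-7: Y*=-0.00011 - 0.00005j  Y=-0.21710 + 0.18367j  product 0.00003 - 0.00001j
  m=-6: Y*=-0.00131 - 0.00050j  Y=-0.22120 + 0.38624j  product 0.00048 - 0.00039j
  m=-5: Y*=-0.00976 - 0.00304j  Y=-0.03920 + 0.22614j  product 0.00107 - 0.00209j
  m=-4: Y*=-0.05078 - 0.01251j  Y=-0.03840 - 0.21484j  product -0.00074 + 0.01139j
  m=-3: Y*=-0.18560 - 0.03401j  Y=-0.15933 - 0.27487j  product 0.02022 + 0.05643j
  m=-2: Y*=-0.45007 - 0.05464j  Y=0.07052 + 0.05903j  product -0.02851 - 0.03042j
  m=-1: Y*=-0.59178 - 0.03579j  Y=0.30702 + 0.11154j  product -0.17770 - 0.07700j
  m=+0: Y*=-0.05202 + 0.00000j  Y=-0.05378 + 0.00000j  product 0.00280 + 0.00000j
  m=+1: Y*=0.59178 - 0.03579j  Y=-0.30702 + 0.11154j  product -0.17770 + 0.07700j
  m=+2: Y*=-0.45007 + 0.05464j  Y=0.07052 - 0.05903j  product -0.02851 + 0.03042j
  m=+3: Y*=0.18560 - 0.03401j  Y=0.15933 - 0.27487j  product 0.02022 - 0.05643j
  m=+4: Y*=-0.05078 + 0.01251j  Y=-0.03840 + 0.21484j  product -0.00074 - 0.01139j
  m=+5: Y*=0.00976 - 0.00304j  Y=0.03920 + 0.22614j  product 0.00107 + 0.00209j
  m=+6: Y*=-0.00131 + 0.00050j  Y=-0.22120 - 0.38624j  product 0.00048 + 0.00039j
  m=+7: Y*=0.00011 - 0.00005j  Y=0.21710 + 0.18367j  product 0.00003 + 0.00001j
Total Σ_m = -0.36748 - 0.00000j. Multiply by 0.837758: -0.30786 - 0.00000j. P_7(cos γ) = -0.307858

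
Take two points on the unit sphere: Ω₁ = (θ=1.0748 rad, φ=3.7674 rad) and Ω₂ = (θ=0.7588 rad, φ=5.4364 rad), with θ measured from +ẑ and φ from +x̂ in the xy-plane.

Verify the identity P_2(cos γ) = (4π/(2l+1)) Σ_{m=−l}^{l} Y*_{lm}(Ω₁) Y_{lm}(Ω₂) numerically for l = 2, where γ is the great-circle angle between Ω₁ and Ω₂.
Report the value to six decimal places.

Expand P_2 via completeness: Σ_{m} conj(Y_{2,m}) at Ω₁ times Y_{2,m} at Ω₂ —
  [-2]  conj(Y_{2,-2})(Ω₁) = 0.09376 + 0.28370j ; Y_{2,-2}(Ω₂) = -0.02240 + 0.18149j ; Δ = -0.05359 + 0.01066j
  [-1]  conj(Y_{2,-1})(Ω₁) = -0.26208 - 0.18941j ; Y_{2,-1}(Ω₂) = 0.25550 + 0.28897j ; Δ = -0.01223 - 0.12413j
  [+0]  conj(Y_{2,0})(Ω₁) = -0.10109 + 0.00000j ; Y_{2,0}(Ω₂) = 0.18285 + 0.00000j ; Δ = -0.01849 + 0.00000j
  [+1]  conj(Y_{2,1})(Ω₁) = 0.26208 - 0.18941j ; Y_{2,1}(Ω₂) = -0.25550 + 0.28897j ; Δ = -0.01223 + 0.12413j
  [+2]  conj(Y_{2,2})(Ω₁) = 0.09376 - 0.28370j ; Y_{2,2}(Ω₂) = -0.02240 - 0.18149j ; Δ = -0.05359 - 0.01066j
Σ over m = -0.15012 + 0.00000j; ×(4π/5) → -0.37729 + 0.00000j. Real part: -0.377291

-0.377291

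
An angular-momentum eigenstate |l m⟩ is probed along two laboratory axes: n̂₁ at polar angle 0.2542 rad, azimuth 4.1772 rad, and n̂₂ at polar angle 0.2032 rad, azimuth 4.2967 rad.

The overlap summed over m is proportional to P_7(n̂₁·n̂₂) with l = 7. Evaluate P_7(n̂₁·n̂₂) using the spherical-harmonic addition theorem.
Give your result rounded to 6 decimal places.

0.953980

Expand P_7 via completeness: Σ_{m} conj(Y_{7,m}) at Ω₁ times Y_{7,m} at Ω₂ —
  [-7]  conj(Y_{7,-7})(Ω₁) = -0.000018-0.000026i ; Y_{7,-7}(Ω₂) = +0.000002+0.000007i ; Δ = +0.000000-0.000000i
  [-6]  conj(Y_{7,-6})(Ω₁) = +0.000457-0.000032i ; Y_{7,-6}(Ω₂) = +0.000099-0.000075i ; Δ = +0.000000-0.000000i
  [-5]  conj(Y_{7,-5})(Ω₁) = -0.001852+0.003685i ; Y_{7,-5}(Ω₂) = -0.001231-0.000685i ; Δ = +0.000005-0.000003i
  [-4]  conj(Y_{7,-4})(Ω₁) = -0.014067-0.021948i ; Y_{7,-4}(Ω₂) = -0.001037+0.011242i ; Δ = +0.000261-0.000135i
  [-3]  conj(Y_{7,-3})(Ω₁) = +0.117206-0.004077i ; Y_{7,-3}(Ω₂) = +0.061442-0.020616i ; Δ = +0.007117-0.002667i
  [-2]  conj(Y_{7,-2})(Ω₁) = -0.172030+0.314586i ; Y_{7,-2}(Ω₂) = -0.172712-0.189372i ; Δ = +0.089285-0.021755i
  [-1]  conj(Y_{7,-1})(Ω₁) = -0.325547-0.549068i ; Y_{7,-1}(Ω₂) = -0.248247+0.562393i ; Δ = +0.389608-0.046781i
  [+0]  conj(Y_{7,0})(Ω₁) = +0.304514-0.000000i ; Y_{7,0}(Ω₂) = +0.545707+0.000000i ; Δ = +0.166176+0.000000i
  [+1]  conj(Y_{7,1})(Ω₁) = +0.325547-0.549068i ; Y_{7,1}(Ω₂) = +0.248247+0.562393i ; Δ = +0.389608+0.046781i
  [+2]  conj(Y_{7,2})(Ω₁) = -0.172030-0.314586i ; Y_{7,2}(Ω₂) = -0.172712+0.189372i ; Δ = +0.089285+0.021755i
  [+3]  conj(Y_{7,3})(Ω₁) = -0.117206-0.004077i ; Y_{7,3}(Ω₂) = -0.061442-0.020616i ; Δ = +0.007117+0.002667i
  [+4]  conj(Y_{7,4})(Ω₁) = -0.014067+0.021948i ; Y_{7,4}(Ω₂) = -0.001037-0.011242i ; Δ = +0.000261+0.000135i
  [+5]  conj(Y_{7,5})(Ω₁) = +0.001852+0.003685i ; Y_{7,5}(Ω₂) = +0.001231-0.000685i ; Δ = +0.000005+0.000003i
  [+6]  conj(Y_{7,6})(Ω₁) = +0.000457+0.000032i ; Y_{7,6}(Ω₂) = +0.000099+0.000075i ; Δ = +0.000000+0.000000i
  [+7]  conj(Y_{7,7})(Ω₁) = +0.000018-0.000026i ; Y_{7,7}(Ω₂) = -0.000002+0.000007i ; Δ = +0.000000+0.000000i
Total Σ_m = +1.138730+0.000000i. Multiply by 0.837758: +0.953980+0.000000i. P_7(cos γ) = 0.953980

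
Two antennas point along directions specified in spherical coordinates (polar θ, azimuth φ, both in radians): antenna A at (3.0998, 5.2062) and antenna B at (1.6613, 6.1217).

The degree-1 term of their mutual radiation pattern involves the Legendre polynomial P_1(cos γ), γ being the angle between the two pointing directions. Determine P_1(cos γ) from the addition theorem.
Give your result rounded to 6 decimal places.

0.115658

Term-by-term m-sum for l=1 (normalisation 4π/3 = 4.188790):
  m=-1: +0.006842-0.012710i × +0.339604+0.055323i = +0.003027-0.003938i  (running Σ = +0.003027-0.003938i)
  m=0: -0.488176-0.000000i × -0.044160+0.000000i = +0.021558+0.000000i  (running Σ = +0.024585-0.003938i)
  m=1: -0.006842-0.012710i × -0.339604+0.055323i = +0.003027+0.003938i  (running Σ = +0.027611+0.000000i)
Total Σ_m = +0.027611+0.000000i. Multiply by 4.188790: +0.115658+0.000000i. P_1(cos γ) = 0.115658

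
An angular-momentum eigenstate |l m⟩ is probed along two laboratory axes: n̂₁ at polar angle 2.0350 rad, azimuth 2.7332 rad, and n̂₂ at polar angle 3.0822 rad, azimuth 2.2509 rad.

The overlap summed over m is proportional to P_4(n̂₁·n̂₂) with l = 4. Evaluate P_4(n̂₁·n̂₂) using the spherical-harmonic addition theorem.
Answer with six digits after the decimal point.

-0.279498

Term-by-term m-sum for l=4 (normalisation 4π/9 = 1.396263):
  [-4]  conj(Y_{4,-4})(Ω₁) = (-0.017748, -0.282349) ; Y_{4,-4}(Ω₂) = (-0.000005, -0.000002) ; Δ = (-0.000001, 0.000001)
  [-3]  conj(Y_{4,-3})(Ω₁) = (0.135730, -0.376954) ; Y_{4,-3}(Ω₂) = (-0.000233, 0.000118) ; Δ = (0.000013, 0.000104)
  [-2]  conj(Y_{4,-2})(Ω₁) = (0.073811, -0.078596) ; Y_{4,-2}(Ω₂) = (-0.001472, 0.006887) ; Δ = (0.000433, 0.000624)
  [-1]  conj(Y_{4,-1})(Ω₁) = (-0.277566, 0.120109) ; Y_{4,-1}(Ω₂) = (0.070079, 0.086642) ; Δ = (-0.029858, -0.015632)
  [+0]  conj(Y_{4,0})(Ω₁) = (-0.170009, -0.000000) ; Y_{4,0}(Ω₂) = (0.831422, 0.000000) ; Δ = (-0.141349, -0.000000)
  [+1]  conj(Y_{4,1})(Ω₁) = (0.277566, 0.120109) ; Y_{4,1}(Ω₂) = (-0.070079, 0.086642) ; Δ = (-0.029858, 0.015632)
  [+2]  conj(Y_{4,2})(Ω₁) = (0.073811, 0.078596) ; Y_{4,2}(Ω₂) = (-0.001472, -0.006887) ; Δ = (0.000433, -0.000624)
  [+3]  conj(Y_{4,3})(Ω₁) = (-0.135730, -0.376954) ; Y_{4,3}(Ω₂) = (0.000233, 0.000118) ; Δ = (0.000013, -0.000104)
  [+4]  conj(Y_{4,4})(Ω₁) = (-0.017748, 0.282349) ; Y_{4,4}(Ω₂) = (-0.000005, 0.000002) ; Δ = (-0.000001, -0.000001)
Accumulated sum (-0.200176, -0.000000); after 4π/(2l+1) scaling, (-0.279498, -0.000000) ⇒ P_4 = -0.279498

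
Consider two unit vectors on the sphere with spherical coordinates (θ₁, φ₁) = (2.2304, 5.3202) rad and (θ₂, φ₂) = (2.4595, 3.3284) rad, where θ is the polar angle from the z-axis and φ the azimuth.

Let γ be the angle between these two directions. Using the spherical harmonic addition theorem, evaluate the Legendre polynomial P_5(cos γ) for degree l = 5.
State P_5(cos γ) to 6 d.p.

0.345657

Term-by-term m-sum for l=5 (normalisation 4π/11 = 1.142397):
  m=-5: Y*=(0.014640, 0.142278)  Y=(-0.027479, 0.037158)  product (-0.005689, -0.003366)
  m=-4: Y*=(0.265910, -0.228719)  Y=(-0.132010, 0.122299)  product (-0.007131, 0.062714)
  m=-3: Y*=(-0.393366, -0.101549)  Y=(-0.324731, 0.203781)  product (0.148432, -0.047185)
  m=-2: Y*=(0.028550, 0.076973)  Y=(-0.393178, 0.154137)  product (-0.023089, -0.025864)
  m=-1: Y*=(-0.187312, 0.269256)  Y=(-0.037487, 0.007085)  product (0.005114, -0.011421)
  m=+0: Y*=(0.172191, -0.000000)  Y=(0.390838, 0.000000)  product (0.067299, 0.000000)
  m=+1: Y*=(0.187312, 0.269256)  Y=(0.037487, 0.007085)  product (0.005114, 0.011421)
  m=+2: Y*=(0.028550, -0.076973)  Y=(-0.393178, -0.154137)  product (-0.023089, 0.025864)
  m=+3: Y*=(0.393366, -0.101549)  Y=(0.324731, 0.203781)  product (0.148432, 0.047185)
  m=+4: Y*=(0.265910, 0.228719)  Y=(-0.132010, -0.122299)  product (-0.007131, -0.062714)
  m=+5: Y*=(-0.014640, 0.142278)  Y=(0.027479, 0.037158)  product (-0.005689, 0.003366)
Accumulated sum (0.302572, 0.000000); after 4π/(2l+1) scaling, (0.345657, 0.000000) ⇒ P_5 = 0.345657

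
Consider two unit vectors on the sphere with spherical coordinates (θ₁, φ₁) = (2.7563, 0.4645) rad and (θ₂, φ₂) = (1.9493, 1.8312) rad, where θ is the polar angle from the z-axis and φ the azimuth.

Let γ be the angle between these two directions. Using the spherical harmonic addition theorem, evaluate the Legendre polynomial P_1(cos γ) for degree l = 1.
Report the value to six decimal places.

0.413222

Summing Y*_{l m}(θ₁,φ₁)·Y_{l m}(θ₂,φ₂) over m ∈ [−1, 1]; prefactor 4π/(2·1+1) = 4.188790:
  m=-1: Y*=+0.116089+0.058168i  Y=-0.082658-0.310216i  product +0.008449-0.040821i
  m=+0: Y*=-0.452782-0.000000i  Y=-0.180554+0.000000i  product +0.081751+0.000000i
  m=+1: Y*=-0.116089+0.058168i  Y=+0.082658-0.310216i  product +0.008449+0.040821i
Σ over m = +0.098650+0.000000i; ×(4π/3) → +0.413222+0.000000i. Real part: 0.413222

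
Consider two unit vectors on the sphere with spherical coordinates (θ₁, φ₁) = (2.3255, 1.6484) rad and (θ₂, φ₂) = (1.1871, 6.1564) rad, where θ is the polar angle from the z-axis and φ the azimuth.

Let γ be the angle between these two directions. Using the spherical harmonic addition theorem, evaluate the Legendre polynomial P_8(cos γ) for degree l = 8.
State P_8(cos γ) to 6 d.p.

-0.272159

Addition theorem: P_8(cos γ) = (4π/17) Σ_m Y*_{lm}(Ω₁) Y_{lm}(Ω₂), m = −8…8:
  [-8]  conj(Y_{8,-8})(Ω₁) = 0.03325 + 0.02378j ; Y_{8,-8}(Ω₂) = 0.14884 + 0.23925j ; Δ = -0.00074 + 0.01149j
  [-7]  conj(Y_{8,-7})(Ω₁) = -0.07948 + 0.13163j ; Y_{8,-7}(Ω₂) = 0.28726 + 0.35285j ; Δ = -0.06928 + 0.00977j
  [-6]  conj(Y_{8,-6})(Ω₁) = -0.30360 - 0.15255j ; Y_{8,-6}(Ω₂) = 0.19103 + 0.18183j ; Δ = -0.03026 - 0.08434j
  [-5]  conj(Y_{8,-5})(Ω₁) = 0.17468 - 0.42737j ; Y_{8,-5}(Ω₂) = -0.15099 - 0.11100j ; Δ = -0.07381 + 0.04514j
  [-4]  conj(Y_{8,-4})(Ω₁) = 0.28256 + 0.09064j ; Y_{8,-4}(Ω₂) = -0.29890 - 0.16607j ; Δ = -0.06940 - 0.07402j
  [-3]  conj(Y_{8,-3})(Ω₁) = 0.03267 - 0.13777j ; Y_{8,-3}(Ω₂) = 0.02961 + 0.01184j ; Δ = 0.00260 - 0.00369j
  [-2]  conj(Y_{8,-2})(Ω₁) = 0.37669 + 0.05894j ; Y_{8,-2}(Ω₂) = 0.32480 + 0.08417j ; Δ = 0.11739 + 0.05085j
  [-1]  conj(Y_{8,-1})(Ω₁) = -0.00263 + 0.03384j ; Y_{8,-1}(Ω₂) = 0.03352 + 0.00427j ; Δ = -0.00023 + 0.00112j
  [+0]  conj(Y_{8,0})(Ω₁) = 0.36842 + 0.00000j ; Y_{8,0}(Ω₂) = -0.32762 + 0.00000j ; Δ = -0.12070 + 0.00000j
  [+1]  conj(Y_{8,1})(Ω₁) = 0.00263 + 0.03384j ; Y_{8,1}(Ω₂) = -0.03352 + 0.00427j ; Δ = -0.00023 - 0.00112j
  [+2]  conj(Y_{8,2})(Ω₁) = 0.37669 - 0.05894j ; Y_{8,2}(Ω₂) = 0.32480 - 0.08417j ; Δ = 0.11739 - 0.05085j
  [+3]  conj(Y_{8,3})(Ω₁) = -0.03267 - 0.13777j ; Y_{8,3}(Ω₂) = -0.02961 + 0.01184j ; Δ = 0.00260 + 0.00369j
  [+4]  conj(Y_{8,4})(Ω₁) = 0.28256 - 0.09064j ; Y_{8,4}(Ω₂) = -0.29890 + 0.16607j ; Δ = -0.06940 + 0.07402j
  [+5]  conj(Y_{8,5})(Ω₁) = -0.17468 - 0.42737j ; Y_{8,5}(Ω₂) = 0.15099 - 0.11100j ; Δ = -0.07381 - 0.04514j
  [+6]  conj(Y_{8,6})(Ω₁) = -0.30360 + 0.15255j ; Y_{8,6}(Ω₂) = 0.19103 - 0.18183j ; Δ = -0.03026 + 0.08434j
  [+7]  conj(Y_{8,7})(Ω₁) = 0.07948 + 0.13163j ; Y_{8,7}(Ω₂) = -0.28726 + 0.35285j ; Δ = -0.06928 - 0.00977j
  [+8]  conj(Y_{8,8})(Ω₁) = 0.03325 - 0.02378j ; Y_{8,8}(Ω₂) = 0.14884 - 0.23925j ; Δ = -0.00074 - 0.01149j
Total Σ_m = -0.36818 + 0.00000j. Multiply by 0.739198: -0.27216 + 0.00000j. P_8(cos γ) = -0.272159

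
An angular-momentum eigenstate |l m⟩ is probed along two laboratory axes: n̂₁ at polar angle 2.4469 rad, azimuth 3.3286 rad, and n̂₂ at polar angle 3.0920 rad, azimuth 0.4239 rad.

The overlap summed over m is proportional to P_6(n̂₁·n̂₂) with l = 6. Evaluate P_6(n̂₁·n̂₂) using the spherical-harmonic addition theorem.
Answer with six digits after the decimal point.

-0.241126

Summing Y*_{l m}(θ₁,φ₁)·Y_{l m}(θ₂,φ₂) over m ∈ [−6, 6]; prefactor 4π/(2·6+1) = 0.966644:
  m=-6: Y*=+0.014423+0.029952i  Y=-0.000000-0.000000i  product +0.000000-0.000000i
  m=-5: Y*=+0.082064+0.111202i  Y=+0.000000+0.000000i  product -0.000000+0.000000i
  m=-4: Y*=+0.241215+0.223828i  Y=-0.000003-0.000021i  product +0.000004-0.000006i
  m=-3: Y*=+0.388182+0.243923i  Y=-0.000186+0.000604i  product -0.000220+0.000189i
  m=-2: Y*=+0.232537+0.091268i  Y=+0.008410-0.009532i  product +0.002826-0.001449i
  m=-1: Y*=-0.241046-0.045610i  Y=-0.147096+0.066378i  product +0.038484-0.009291i
  m=+0: Y*=-0.334645-0.000000i  Y=+0.991008+0.000000i  product -0.331636-0.000000i
  m=+1: Y*=+0.241046-0.045610i  Y=+0.147096+0.066378i  product +0.038484+0.009291i
  m=+2: Y*=+0.232537-0.091268i  Y=+0.008410+0.009532i  product +0.002826+0.001449i
  m=+3: Y*=-0.388182+0.243923i  Y=+0.000186+0.000604i  product -0.000220-0.000189i
  m=+4: Y*=+0.241215-0.223828i  Y=-0.000003+0.000021i  product +0.000004+0.000006i
  m=+5: Y*=-0.082064+0.111202i  Y=-0.000000+0.000000i  product -0.000000-0.000000i
  m=+6: Y*=+0.014423-0.029952i  Y=-0.000000+0.000000i  product +0.000000+0.000000i
Accumulated sum -0.249447-0.000000i; after 4π/(2l+1) scaling, -0.241126-0.000000i ⇒ P_6 = -0.241126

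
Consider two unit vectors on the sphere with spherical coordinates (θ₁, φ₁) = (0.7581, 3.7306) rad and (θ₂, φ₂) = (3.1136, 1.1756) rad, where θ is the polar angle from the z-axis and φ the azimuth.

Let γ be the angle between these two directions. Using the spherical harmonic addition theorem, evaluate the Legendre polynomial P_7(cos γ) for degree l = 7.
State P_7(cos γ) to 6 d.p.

Expand P_7 via completeness: Σ_{m} conj(Y_{7,m}) at Ω₁ times Y_{7,m} at Ω₂ —
  term(m=-7) = +0.000000-0.000000i   from Y*(Ω₁)=+0.020185+0.030190i, Y(Ω₂)=-0.000000-0.000000i
  term(m=-6) = +0.000000-0.000000i   from Y*(Ω₁)=-0.132602-0.054887i, Y(Ω₂)=-0.000000+0.000000i
  term(m=-5) = +0.000000+0.000000i   from Y*(Ω₁)=+0.323699-0.064457i, Y(Ω₂)=+0.000000+0.000000i
  term(m=-4) = +0.000001+0.000001i   from Y*(Ω₁)=-0.324517+0.324624i, Y(Ω₂)=+0.000000-0.000004i
  term(m=-3) = +0.000010+0.000054i   from Y*(Ω₁)=+0.055785-0.280633i, Y(Ω₂)=-0.000179+0.000073i
  term(m=-2) = +0.000395-0.000942i   from Y*(Ω₁)=-0.066668-0.160913i, Y(Ω₂)=+0.004126+0.004167i
  term(m=-1) = +0.035588-0.023653i   from Y*(Ω₁)=+0.312189+0.208579i, Y(Ω₂)=+0.043817-0.105041i
  term(m=+0) = -0.070303+0.000000i   from Y*(Ω₁)=+0.065060-0.000000i, Y(Ω₂)=-1.080595+0.000000i
  term(m=+1) = +0.035588+0.023653i   from Y*(Ω₁)=-0.312189+0.208579i, Y(Ω₂)=-0.043817-0.105041i
  term(m=+2) = +0.000395+0.000942i   from Y*(Ω₁)=-0.066668+0.160913i, Y(Ω₂)=+0.004126-0.004167i
  term(m=+3) = +0.000010-0.000054i   from Y*(Ω₁)=-0.055785-0.280633i, Y(Ω₂)=+0.000179+0.000073i
  term(m=+4) = +0.000001-0.000001i   from Y*(Ω₁)=-0.324517-0.324624i, Y(Ω₂)=+0.000000+0.000004i
  term(m=+5) = +0.000000-0.000000i   from Y*(Ω₁)=-0.323699-0.064457i, Y(Ω₂)=-0.000000+0.000000i
  term(m=+6) = +0.000000+0.000000i   from Y*(Ω₁)=-0.132602+0.054887i, Y(Ω₂)=-0.000000-0.000000i
  term(m=+7) = +0.000000+0.000000i   from Y*(Ω₁)=-0.020185+0.030190i, Y(Ω₂)=+0.000000-0.000000i
Σ over m = +0.001688-0.000000i; ×(4π/15) → +0.001415-0.000000i. Real part: 0.001415

0.001415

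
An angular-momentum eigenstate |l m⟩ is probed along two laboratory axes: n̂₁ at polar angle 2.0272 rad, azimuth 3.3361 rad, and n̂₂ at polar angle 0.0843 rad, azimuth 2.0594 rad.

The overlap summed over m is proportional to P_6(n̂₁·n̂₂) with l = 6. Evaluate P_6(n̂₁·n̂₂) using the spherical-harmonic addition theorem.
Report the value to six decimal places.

Summing Y*_{l m}(θ₁,φ₁)·Y_{l m}(θ₂,φ₂) over m ∈ [−6, 6]; prefactor 4π/(2·6+1) = 0.966644:
  m=-6: +0.099288+0.232403i × +0.000000+0.000000i = +0.000000+0.000000i  (running Σ = +0.000000+0.000000i)
  m=-5: +0.242083+0.355177i × -0.000005+0.000005i = -0.000003-0.000000i  (running Σ = -0.000003-0.000000i)
  m=-4: +0.187537+0.184793i × -0.000067-0.000165i = +0.000018-0.000043i  (running Σ = +0.000015-0.000044i)
  m=-3: -0.149613-0.098777i × +0.003053+0.000322i = -0.000425-0.000350i  (running Σ = -0.000410-0.000393i)
  m=-2: -0.303832-0.124542i × -0.020228+0.029977i = +0.009879-0.006589i  (running Σ = +0.009469-0.006982i)
  m=-1: +0.066830+0.013165i × -0.125683-0.236427i = -0.005287-0.017455i  (running Σ = +0.004182-0.024437i)
  m=0: +0.330774-0.000000i × +0.942595+0.000000i = +0.311786+0.000000i  (running Σ = +0.315968-0.024437i)
  m=1: -0.066830+0.013165i × +0.125683-0.236427i = -0.005287+0.017455i  (running Σ = +0.310681-0.006982i)
  m=2: -0.303832+0.124542i × -0.020228-0.029977i = +0.009879+0.006589i  (running Σ = +0.320561-0.000393i)
  m=3: +0.149613-0.098777i × -0.003053+0.000322i = -0.000425+0.000350i  (running Σ = +0.320136-0.000044i)
  m=4: +0.187537-0.184793i × -0.000067+0.000165i = +0.000018+0.000043i  (running Σ = +0.320154-0.000000i)
  m=5: -0.242083+0.355177i × +0.000005+0.000005i = -0.000003+0.000000i  (running Σ = +0.320151+0.000000i)
  m=6: +0.099288-0.232403i × +0.000000-0.000000i = +0.000000-0.000000i  (running Σ = +0.320151-0.000000i)
Accumulated sum +0.320151-0.000000i; after 4π/(2l+1) scaling, +0.309472-0.000000i ⇒ P_6 = 0.309472

0.309472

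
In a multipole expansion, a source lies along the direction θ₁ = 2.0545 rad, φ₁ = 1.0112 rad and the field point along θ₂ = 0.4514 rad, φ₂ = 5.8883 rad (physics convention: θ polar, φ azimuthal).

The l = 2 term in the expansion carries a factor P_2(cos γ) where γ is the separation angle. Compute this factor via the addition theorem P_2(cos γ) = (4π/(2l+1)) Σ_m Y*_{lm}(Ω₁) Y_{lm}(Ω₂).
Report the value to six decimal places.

Term-by-term m-sum for l=2 (normalisation 4π/5 = 2.513274):
  [-2]  conj(Y_{2,-2})(Ω₁) = (-0.132114, 0.272381) ; Y_{2,-2}(Ω₂) = (0.051748, 0.052203) ; Δ = (-0.021056, 0.007199)
  [-1]  conj(Y_{2,-1})(Ω₁) = (-0.168843, -0.269550) ; Y_{2,-1}(Ω₂) = (0.279912, 0.116661) ; Δ = (-0.015815, -0.095148)
  [+0]  conj(Y_{2,0})(Ω₁) = (-0.110751, -0.000000) ; Y_{2,0}(Ω₂) = (0.450733, 0.000000) ; Δ = (-0.049919, -0.000000)
  [+1]  conj(Y_{2,1})(Ω₁) = (0.168843, -0.269550) ; Y_{2,1}(Ω₂) = (-0.279912, 0.116661) ; Δ = (-0.015815, 0.095148)
  [+2]  conj(Y_{2,2})(Ω₁) = (-0.132114, -0.272381) ; Y_{2,2}(Ω₂) = (0.051748, -0.052203) ; Δ = (-0.021056, -0.007199)
Accumulated sum (-0.123661, -0.000000); after 4π/(2l+1) scaling, (-0.310794, -0.000000) ⇒ P_2 = -0.310794

-0.310794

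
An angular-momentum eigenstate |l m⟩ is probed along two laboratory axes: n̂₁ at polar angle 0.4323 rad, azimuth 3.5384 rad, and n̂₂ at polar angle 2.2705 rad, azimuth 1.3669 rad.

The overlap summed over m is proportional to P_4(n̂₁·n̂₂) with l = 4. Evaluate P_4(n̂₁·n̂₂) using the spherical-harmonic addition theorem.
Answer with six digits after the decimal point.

Term-by-term m-sum for l=4 (normalisation 4π/9 = 1.396263):
  m=-4: Y*=-0.00022 + 0.01363j  Y=0.10391 + 0.11038j  product -0.00153 + 0.00139j
  m=-3: Y*=-0.03103 - 0.07761j  Y=0.20726 - 0.29548j  product -0.02936 - 0.00692j
  m=-2: Y*=0.19647 + 0.19973j  Y=-0.34205 - 0.14777j  product -0.03769 - 0.09735j
  m=-1: Y*=-0.46000 - 0.19276j  Y=0.00457 - 0.02212j  product -0.00637 + 0.00930j
  m=+0: Y*=0.21763 + 0.00000j  Y=-0.36198 + 0.00000j  product -0.07878 + 0.00000j
  m=+1: Y*=0.46000 - 0.19276j  Y=-0.00457 - 0.02212j  product -0.00637 - 0.00930j
  m=+2: Y*=0.19647 - 0.19973j  Y=-0.34205 + 0.14777j  product -0.03769 + 0.09735j
  m=+3: Y*=0.03103 - 0.07761j  Y=-0.20726 - 0.29548j  product -0.02936 + 0.00692j
  m=+4: Y*=-0.00022 - 0.01363j  Y=0.10391 - 0.11038j  product -0.00153 - 0.00139j
Accumulated sum -0.22867 + 0.00000j; after 4π/(2l+1) scaling, -0.31929 + 0.00000j ⇒ P_4 = -0.319287

-0.319287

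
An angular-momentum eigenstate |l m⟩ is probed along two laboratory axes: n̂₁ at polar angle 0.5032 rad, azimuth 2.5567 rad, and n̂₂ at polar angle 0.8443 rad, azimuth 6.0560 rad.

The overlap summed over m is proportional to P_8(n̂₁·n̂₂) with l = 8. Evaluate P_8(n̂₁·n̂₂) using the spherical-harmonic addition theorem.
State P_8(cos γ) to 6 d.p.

-0.140446

Term-by-term m-sum for l=8 (normalisation 4π/17 = 0.739198):
  [-8]  conj(Y_{8,-8})(Ω₁) = -0.00005 + 0.00151j ; Y_{8,-8}(Ω₂) = -0.01227 + 0.04872j ; Δ = -0.00007 - 0.00002j
  [-7]  conj(Y_{8,-7})(Ω₁) = 0.00635 - 0.00893j ; Y_{8,-7}(Ω₂) = -0.00348 + 0.17856j ; Δ = 0.00157 + 0.00116j
  [-6]  conj(Y_{8,-6})(Ω₁) = -0.04643 + 0.01789j ; Y_{8,-6}(Ω₂) = 0.07608 + 0.36103j ; Δ = -0.00999 - 0.01540j
  [-5]  conj(Y_{8,-5})(Ω₁) = 0.15441 + 0.03406j ; Y_{8,-5}(Ω₂) = 0.19217 + 0.41370j ; Δ = 0.01558 + 0.07043j
  [-4]  conj(Y_{8,-4})(Ω₁) = -0.24586 - 0.25418j ; Y_{8,-4}(Ω₂) = 0.14172 + 0.18183j ; Δ = 0.01137 - 0.08072j
  [-3]  conj(Y_{8,-3})(Ω₁) = 0.09440 + 0.50758j ; Y_{8,-3}(Ω₂) = -0.16548 - 0.13424j ; Δ = 0.05252 - 0.09667j
  [-2]  conj(Y_{8,-2})(Ω₁) = 0.13878 - 0.32731j ; Y_{8,-2}(Ω₂) = -0.32316 - 0.15785j ; Δ = -0.09651 + 0.08387j
  [-1]  conj(Y_{8,-1})(Ω₁) = 0.16054 - 0.10630j ; Y_{8,-1}(Ω₂) = 0.05272 + 0.01219j ; Δ = 0.00976 - 0.00365j
  [+0]  conj(Y_{8,0})(Ω₁) = -0.43299 + 0.00000j ; Y_{8,0}(Ω₂) = 0.36595 + 0.00000j ; Δ = -0.15845 + 0.00000j
  [+1]  conj(Y_{8,1})(Ω₁) = -0.16054 - 0.10630j ; Y_{8,1}(Ω₂) = -0.05272 + 0.01219j ; Δ = 0.00976 + 0.00365j
  [+2]  conj(Y_{8,2})(Ω₁) = 0.13878 + 0.32731j ; Y_{8,2}(Ω₂) = -0.32316 + 0.15785j ; Δ = -0.09651 - 0.08387j
  [+3]  conj(Y_{8,3})(Ω₁) = -0.09440 + 0.50758j ; Y_{8,3}(Ω₂) = 0.16548 - 0.13424j ; Δ = 0.05252 + 0.09667j
  [+4]  conj(Y_{8,4})(Ω₁) = -0.24586 + 0.25418j ; Y_{8,4}(Ω₂) = 0.14172 - 0.18183j ; Δ = 0.01137 + 0.08072j
  [+5]  conj(Y_{8,5})(Ω₁) = -0.15441 + 0.03406j ; Y_{8,5}(Ω₂) = -0.19217 + 0.41370j ; Δ = 0.01558 - 0.07043j
  [+6]  conj(Y_{8,6})(Ω₁) = -0.04643 - 0.01789j ; Y_{8,6}(Ω₂) = 0.07608 - 0.36103j ; Δ = -0.00999 + 0.01540j
  [+7]  conj(Y_{8,7})(Ω₁) = -0.00635 - 0.00893j ; Y_{8,7}(Ω₂) = 0.00348 + 0.17856j ; Δ = 0.00157 - 0.00116j
  [+8]  conj(Y_{8,8})(Ω₁) = -0.00005 - 0.00151j ; Y_{8,8}(Ω₂) = -0.01227 - 0.04872j ; Δ = -0.00007 + 0.00002j
Σ over m = -0.19000 - 0.00000j; ×(4π/17) → -0.14045 - 0.00000j. Real part: -0.140446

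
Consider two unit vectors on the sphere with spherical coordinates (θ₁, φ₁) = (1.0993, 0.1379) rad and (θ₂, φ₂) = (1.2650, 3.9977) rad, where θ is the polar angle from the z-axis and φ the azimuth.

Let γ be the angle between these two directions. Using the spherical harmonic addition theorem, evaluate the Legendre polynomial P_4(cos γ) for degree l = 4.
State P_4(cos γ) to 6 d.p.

Expand P_4 via completeness: Σ_{m} conj(Y_{4,m}) at Ω₁ times Y_{4,m} at Ω₂ —
  m=-4: 0.23742 + 0.14609j × -0.35141 + 0.10213j = -0.09835 - 0.02709j  (running Σ = -0.09835 - 0.02709j)
  m=-3: 0.36809 + 0.16160j × 0.27453 + 0.17723j = 0.07241 + 0.10960j  (running Σ = -0.02594 + 0.08251j)
  m=-2: 0.11348 + 0.03212j × 0.01567 + 0.11010j = -0.00176 + 0.01300j  (running Σ = -0.02770 + 0.09551j)
  m=-1: -0.29501 - 0.04094j × 0.21056 - 0.24267j = -0.07205 + 0.06297j  (running Σ = -0.09975 + 0.15848j)
  m=0: -0.17980 + 0.00000j × 0.06014 + 0.00000j = -0.01081 + 0.00000j  (running Σ = -0.11057 + 0.15848j)
  m=1: 0.29501 - 0.04094j × -0.21056 - 0.24267j = -0.07205 - 0.06297j  (running Σ = -0.18262 + 0.09551j)
  m=2: 0.11348 - 0.03212j × 0.01567 - 0.11010j = -0.00176 - 0.01300j  (running Σ = -0.18438 + 0.08251j)
  m=3: -0.36809 + 0.16160j × -0.27453 + 0.17723j = 0.07241 - 0.10960j  (running Σ = -0.11197 - 0.02709j)
  m=4: 0.23742 - 0.14609j × -0.35141 - 0.10213j = -0.09835 + 0.02709j  (running Σ = -0.21032 + 0.00000j)
Total Σ_m = -0.21032 + 0.00000j. Multiply by 1.396263: -0.29367 + 0.00000j. P_4(cos γ) = -0.293666

-0.293666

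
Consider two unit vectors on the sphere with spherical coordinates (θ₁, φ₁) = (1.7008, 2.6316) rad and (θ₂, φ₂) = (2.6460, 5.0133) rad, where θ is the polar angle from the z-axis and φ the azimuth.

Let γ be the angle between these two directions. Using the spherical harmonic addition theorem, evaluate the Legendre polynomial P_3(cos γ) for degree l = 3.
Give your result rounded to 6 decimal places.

0.312129

Summing Y*_{l m}(θ₁,φ₁)·Y_{l m}(θ₂,φ₂) over m ∈ [−3, 3]; prefactor 4π/(2·3+1) = 1.795196:
  m=-3: -0.016598+0.406412i × -0.035225-0.027796i = +0.011881-0.013854i  (running Σ = +0.011881-0.013854i)
  m=-2: -0.068176+0.110996i × +0.167594-0.115106i = +0.001350+0.026450i  (running Σ = +0.013232+0.012595i)
  m=-1: +0.256174-0.143291i × +0.130700+0.421158i = +0.093830+0.089162i  (running Σ = +0.107062+0.101757i)
  m=0: +0.141068-0.000000i × -0.285355+0.000000i = -0.040254+0.000000i  (running Σ = +0.066807+0.101757i)
  m=1: -0.256174-0.143291i × -0.130700+0.421158i = +0.093830-0.089162i  (running Σ = +0.160637+0.012595i)
  m=2: -0.068176-0.110996i × +0.167594+0.115106i = +0.001350-0.026450i  (running Σ = +0.161988-0.013854i)
  m=3: +0.016598+0.406412i × +0.035225-0.027796i = +0.011881+0.013854i  (running Σ = +0.173869+0.000000i)
Total Σ_m = +0.173869+0.000000i. Multiply by 1.795196: +0.312129+0.000000i. P_3(cos γ) = 0.312129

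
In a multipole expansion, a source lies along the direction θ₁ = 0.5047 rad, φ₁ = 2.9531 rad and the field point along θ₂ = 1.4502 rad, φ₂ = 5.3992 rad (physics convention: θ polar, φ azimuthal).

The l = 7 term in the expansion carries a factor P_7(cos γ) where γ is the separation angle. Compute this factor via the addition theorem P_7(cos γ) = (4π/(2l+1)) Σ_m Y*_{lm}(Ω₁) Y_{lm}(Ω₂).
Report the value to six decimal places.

Term-by-term m-sum for l=7 (normalisation 4π/15 = 0.837758):
  m=-7: Y*=(-0.000769, 0.002994)  Y=(0.473009, -0.045209)  product (-0.000228, 0.001451)
  m=-6: Y*=(0.008914, -0.018942)  Y=(0.120143, -0.178847)  product (-0.002317, -0.003870)
  m=-5: Y*=(-0.051088, 0.070315)  Y=(0.082811, 0.275032)  product (-0.023569, -0.008228)
  m=-4: Y*=(0.178186, -0.167324)  Y=(0.222607, 0.092637)  product (0.055166, -0.020741)
  m=-3: Y*=(-0.384195, 0.243813)  Y=(-0.198183, 0.105616)  product (0.050390, -0.088897)
  m=-2: Y*=(0.436655, -0.172881)  Y=(-0.048833, 0.244447)  product (0.020937, 0.115181)
  m=-1: Y*=(-0.024463, 0.004667)  Y=(-0.126592, -0.154382)  product (0.003817, 0.003186)
  m=+0: Y*=(-0.449122, -0.000000)  Y=(-0.251251, 0.000000)  product (0.112842, 0.000000)
  m=+1: Y*=(0.024463, 0.004667)  Y=(0.126592, -0.154382)  product (0.003817, -0.003186)
  m=+2: Y*=(0.436655, 0.172881)  Y=(-0.048833, -0.244447)  product (0.020937, -0.115181)
  m=+3: Y*=(0.384195, 0.243813)  Y=(0.198183, 0.105616)  product (0.050390, 0.088897)
  m=+4: Y*=(0.178186, 0.167324)  Y=(0.222607, -0.092637)  product (0.055166, 0.020741)
  m=+5: Y*=(0.051088, 0.070315)  Y=(-0.082811, 0.275032)  product (-0.023569, 0.008228)
  m=+6: Y*=(0.008914, 0.018942)  Y=(0.120143, 0.178847)  product (-0.002317, 0.003870)
  m=+7: Y*=(0.000769, 0.002994)  Y=(-0.473009, -0.045209)  product (-0.000228, -0.001451)
Total Σ_m = (0.321234, -0.000000). Multiply by 0.837758: (0.269117, -0.000000). P_7(cos γ) = 0.269117

0.269117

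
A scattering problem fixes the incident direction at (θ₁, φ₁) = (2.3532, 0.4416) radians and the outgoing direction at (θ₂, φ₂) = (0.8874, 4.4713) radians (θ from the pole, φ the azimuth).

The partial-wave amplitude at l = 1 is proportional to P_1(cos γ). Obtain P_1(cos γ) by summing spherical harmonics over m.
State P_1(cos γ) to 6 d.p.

Term-by-term m-sum for l=1 (normalisation 4π/3 = 4.188790):
  m=-1: Y*=+0.221526+0.104723i  Y=-0.063966+0.260159i  product -0.041415+0.050933i
  m=+0: Y*=-0.344458-0.000000i  Y=+0.308518+0.000000i  product -0.106272-0.000000i
  m=+1: Y*=-0.221526+0.104723i  Y=+0.063966+0.260159i  product -0.041415-0.050933i
Total Σ_m = -0.189101+0.000000i. Multiply by 4.188790: -0.792105+0.000000i. P_1(cos γ) = -0.792105

-0.792105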